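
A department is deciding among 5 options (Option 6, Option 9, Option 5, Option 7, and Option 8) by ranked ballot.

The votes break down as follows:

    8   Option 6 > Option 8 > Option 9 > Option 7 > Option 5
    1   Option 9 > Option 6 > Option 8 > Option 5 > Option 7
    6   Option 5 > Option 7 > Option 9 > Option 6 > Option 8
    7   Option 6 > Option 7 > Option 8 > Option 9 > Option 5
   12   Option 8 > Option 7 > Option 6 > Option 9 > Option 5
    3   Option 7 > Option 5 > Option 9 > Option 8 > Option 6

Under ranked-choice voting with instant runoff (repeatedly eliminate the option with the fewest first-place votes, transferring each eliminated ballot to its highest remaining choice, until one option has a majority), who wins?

Round 1: Option 6 15, Option 8 12, Option 5 6, Option 7 3, Option 9 1. Option 9 has the fewest and is eliminated.
Round 2: Option 6 16, Option 8 12, Option 5 6, Option 7 3. Option 7 has the fewest and is eliminated.
Round 3: Option 6 16, Option 8 12, Option 5 9. Option 5 has the fewest and is eliminated.
Round 4: Option 6 22, Option 8 15. Option 6 has a majority.

Option 6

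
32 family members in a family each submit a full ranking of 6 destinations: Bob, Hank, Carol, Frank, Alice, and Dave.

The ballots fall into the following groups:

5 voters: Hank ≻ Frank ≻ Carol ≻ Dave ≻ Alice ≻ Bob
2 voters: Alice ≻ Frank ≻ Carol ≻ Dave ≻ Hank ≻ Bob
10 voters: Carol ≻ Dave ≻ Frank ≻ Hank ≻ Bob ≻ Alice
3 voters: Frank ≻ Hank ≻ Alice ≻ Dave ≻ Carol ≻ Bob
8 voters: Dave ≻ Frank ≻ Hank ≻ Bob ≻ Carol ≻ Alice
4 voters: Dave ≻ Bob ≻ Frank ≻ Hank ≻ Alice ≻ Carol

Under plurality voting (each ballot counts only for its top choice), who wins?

First-place vote totals:
  Bob: 0
  Hank: 5
  Carol: 10
  Frank: 3
  Alice: 2
  Dave: 12
Dave has the most first-place votes.

Dave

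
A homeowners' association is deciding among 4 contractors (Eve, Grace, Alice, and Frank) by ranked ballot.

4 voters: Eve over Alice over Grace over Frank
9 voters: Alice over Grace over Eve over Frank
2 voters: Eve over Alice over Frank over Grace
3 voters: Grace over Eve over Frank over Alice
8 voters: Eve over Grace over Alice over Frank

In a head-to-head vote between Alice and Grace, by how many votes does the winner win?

4

Ballots ranking Alice above Grace: 4+9+2 = 15.
Ballots ranking Grace above Alice: 3+8 = 11.
Alice wins 15–11, a margin of 4.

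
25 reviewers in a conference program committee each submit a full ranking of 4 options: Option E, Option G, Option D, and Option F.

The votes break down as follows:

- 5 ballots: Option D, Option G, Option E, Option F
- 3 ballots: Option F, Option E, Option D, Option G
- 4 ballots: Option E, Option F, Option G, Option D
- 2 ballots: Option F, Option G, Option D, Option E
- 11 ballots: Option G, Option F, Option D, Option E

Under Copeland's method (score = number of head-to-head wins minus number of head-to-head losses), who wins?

Option G

Pairwise results:
  Option E vs Option G: Option G wins 18–7.
  Option E vs Option D: Option D wins 18–7.
  Option E vs Option F: Option F wins 16–9.
  Option G vs Option D: Option G wins 17–8.
  Option G vs Option F: Option G wins 16–9.
  Option D vs Option F: Option F wins 20–5.
Copeland scores (wins − losses):
  Option E: 0 − 3 = -3
  Option G: 3 − 0 = 3
  Option D: 1 − 2 = -1
  Option F: 2 − 1 = 1
Option G has the best Copeland score.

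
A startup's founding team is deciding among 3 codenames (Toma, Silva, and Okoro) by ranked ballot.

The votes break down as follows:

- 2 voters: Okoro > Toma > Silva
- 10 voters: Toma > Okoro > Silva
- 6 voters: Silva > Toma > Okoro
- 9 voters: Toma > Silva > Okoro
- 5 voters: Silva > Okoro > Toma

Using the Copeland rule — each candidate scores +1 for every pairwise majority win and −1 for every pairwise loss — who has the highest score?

Pairwise results:
  Toma vs Silva: Toma wins 21–11.
  Toma vs Okoro: Toma wins 25–7.
  Silva vs Okoro: Silva wins 20–12.
Copeland scores (wins − losses):
  Toma: 2 − 0 = 2
  Silva: 1 − 1 = 0
  Okoro: 0 − 2 = -2
Toma has the best Copeland score.

Toma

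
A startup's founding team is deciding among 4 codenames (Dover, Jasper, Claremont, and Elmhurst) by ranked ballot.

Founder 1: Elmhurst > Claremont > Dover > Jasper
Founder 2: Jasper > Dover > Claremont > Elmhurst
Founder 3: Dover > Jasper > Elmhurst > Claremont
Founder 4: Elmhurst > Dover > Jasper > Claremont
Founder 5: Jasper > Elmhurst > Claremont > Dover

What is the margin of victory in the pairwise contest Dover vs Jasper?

Ballots ranking Dover above Jasper: 3.
Ballots ranking Jasper above Dover: 2.
Dover wins 3–2, a margin of 1.

1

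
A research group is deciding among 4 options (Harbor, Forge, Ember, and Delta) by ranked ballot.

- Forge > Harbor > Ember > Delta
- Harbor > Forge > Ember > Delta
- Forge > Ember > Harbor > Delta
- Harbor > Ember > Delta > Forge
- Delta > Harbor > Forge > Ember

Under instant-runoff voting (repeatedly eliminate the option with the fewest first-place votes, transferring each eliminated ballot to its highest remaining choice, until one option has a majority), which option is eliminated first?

Ember

Round 1: Harbor 2, Forge 2, Delta 1, Ember 0. Ember has the fewest and is eliminated.
Round 2: Harbor 2, Forge 2, Delta 1. Delta has the fewest and is eliminated.
Round 3: Harbor 3, Forge 2. Harbor has a majority.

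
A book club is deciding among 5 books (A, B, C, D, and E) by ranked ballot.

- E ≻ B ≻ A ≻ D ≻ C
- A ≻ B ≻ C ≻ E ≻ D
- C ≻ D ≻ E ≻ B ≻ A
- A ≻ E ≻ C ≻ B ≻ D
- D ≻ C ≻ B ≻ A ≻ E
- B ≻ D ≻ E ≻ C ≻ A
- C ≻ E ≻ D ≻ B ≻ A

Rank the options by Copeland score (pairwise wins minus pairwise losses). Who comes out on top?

Pairwise results:
  A vs B: B wins 5–2.
  A vs C: C wins 4–3.
  A vs D: D wins 4–3.
  A vs E: E wins 4–3.
  B vs C: C wins 4–3.
  B vs D: B wins 4–3.
  B vs E: E wins 4–3.
  C vs D: C wins 4–3.
  C vs E: C wins 4–3.
  D vs E: E wins 4–3.
Copeland scores (wins − losses):
  A: 0 − 4 = -4
  B: 2 − 2 = 0
  C: 4 − 0 = 4
  D: 1 − 3 = -2
  E: 3 − 1 = 2
C has the best Copeland score.

C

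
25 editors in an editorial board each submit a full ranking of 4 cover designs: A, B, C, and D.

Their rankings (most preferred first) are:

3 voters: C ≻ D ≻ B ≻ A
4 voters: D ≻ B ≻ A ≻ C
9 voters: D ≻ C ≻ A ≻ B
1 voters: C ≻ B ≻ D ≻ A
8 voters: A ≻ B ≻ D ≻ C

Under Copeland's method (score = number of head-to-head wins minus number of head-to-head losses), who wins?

D

Pairwise results:
  A vs B: A wins 17–8.
  A vs C: C wins 13–12.
  A vs D: D wins 17–8.
  B vs C: C wins 13–12.
  B vs D: D wins 16–9.
  C vs D: D wins 21–4.
Copeland scores (wins − losses):
  A: 1 − 2 = -1
  B: 0 − 3 = -3
  C: 2 − 1 = 1
  D: 3 − 0 = 3
D has the best Copeland score.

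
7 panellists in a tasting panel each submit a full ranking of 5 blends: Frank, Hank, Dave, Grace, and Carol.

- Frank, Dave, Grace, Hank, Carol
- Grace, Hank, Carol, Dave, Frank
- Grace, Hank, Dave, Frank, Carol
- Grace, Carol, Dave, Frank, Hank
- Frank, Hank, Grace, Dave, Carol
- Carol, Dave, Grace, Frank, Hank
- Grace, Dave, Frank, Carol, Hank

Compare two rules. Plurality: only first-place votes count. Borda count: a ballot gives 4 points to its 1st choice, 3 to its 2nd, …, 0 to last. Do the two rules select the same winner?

Yes

Plurality first-place counts: Frank 2, Hank 0, Dave 0, Grace 4, Carol 1 → Grace.
Borda totals: Frank 13, Hank 10, Dave 15, Grace 22, Carol 10 → Grace.
The two rules agree on Grace.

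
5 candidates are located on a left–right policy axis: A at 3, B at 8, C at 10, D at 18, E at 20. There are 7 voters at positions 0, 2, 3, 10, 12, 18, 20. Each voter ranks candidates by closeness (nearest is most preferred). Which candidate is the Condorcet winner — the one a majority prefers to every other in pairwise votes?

With single-peaked preferences on a line, the Condorcet winner is the candidate closest to the median voter.
The median voter (position 10) is closest to C at 10.
Check: C vs D — voters closer to C: 5 of 7.

C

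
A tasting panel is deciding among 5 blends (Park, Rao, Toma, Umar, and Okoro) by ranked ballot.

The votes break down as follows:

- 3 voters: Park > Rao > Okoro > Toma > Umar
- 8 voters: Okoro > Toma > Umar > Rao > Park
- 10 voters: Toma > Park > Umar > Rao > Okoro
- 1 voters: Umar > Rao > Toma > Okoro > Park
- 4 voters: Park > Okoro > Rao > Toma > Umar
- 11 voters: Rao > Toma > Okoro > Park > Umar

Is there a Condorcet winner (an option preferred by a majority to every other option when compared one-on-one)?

Head-to-head results (37 voters total):
Park vs Rao: Rao wins 20–17.
Park vs Toma: Toma wins 30–7.
Park vs Umar: Park wins 28–9.
Park vs Okoro: Okoro wins 20–17.
Rao vs Toma: Rao wins 19–18.
Rao vs Umar: Umar wins 19–18.
Rao vs Okoro: Rao wins 25–12.
Toma vs Umar: Toma wins 36–1.
Toma vs Okoro: Toma wins 22–15.
Umar vs Okoro: Okoro wins 26–11.
No candidate beats all others: Park beats Umar beats Rao beats Park, a majority cycle.

No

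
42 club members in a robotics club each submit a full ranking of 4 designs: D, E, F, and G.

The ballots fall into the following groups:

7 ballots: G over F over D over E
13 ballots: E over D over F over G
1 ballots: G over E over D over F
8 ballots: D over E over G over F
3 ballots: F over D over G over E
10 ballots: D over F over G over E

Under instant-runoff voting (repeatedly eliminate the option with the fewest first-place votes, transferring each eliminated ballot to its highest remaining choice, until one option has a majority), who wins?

Round 1: D 18, E 13, G 8, F 3. F has the fewest and is eliminated.
Round 2: D 21, E 13, G 8. G has the fewest and is eliminated.
Round 3: D 28, E 14. D has a majority.

D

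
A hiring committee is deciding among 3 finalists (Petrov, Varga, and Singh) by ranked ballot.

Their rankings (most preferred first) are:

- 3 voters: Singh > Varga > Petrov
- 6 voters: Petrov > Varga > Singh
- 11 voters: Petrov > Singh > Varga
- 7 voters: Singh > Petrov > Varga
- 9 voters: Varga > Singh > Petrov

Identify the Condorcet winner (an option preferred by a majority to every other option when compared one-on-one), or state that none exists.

Head-to-head results (36 voters total):
Petrov vs Varga: Petrov wins 24–12.
Petrov vs Singh: Singh wins 19–17.
Varga vs Singh: Singh wins 21–15.
Singh beats each rival — Petrov (19–17), Varga (21–15) — so Singh is the Condorcet winner.

Singh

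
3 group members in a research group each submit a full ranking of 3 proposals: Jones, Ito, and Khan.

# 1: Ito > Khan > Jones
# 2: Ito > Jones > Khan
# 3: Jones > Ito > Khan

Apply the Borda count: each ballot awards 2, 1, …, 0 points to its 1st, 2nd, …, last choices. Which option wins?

Borda scores:
  Jones: 0 + 1 + 2 = 3
  Ito: 2 + 2 + 1 = 5
  Khan: 1 + 0 + 0 = 1
Ito has the highest total.

Ito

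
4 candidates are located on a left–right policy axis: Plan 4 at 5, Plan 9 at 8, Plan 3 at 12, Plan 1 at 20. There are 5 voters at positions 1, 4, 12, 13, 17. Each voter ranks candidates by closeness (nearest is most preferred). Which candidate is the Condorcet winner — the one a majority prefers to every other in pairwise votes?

Plan 3

With single-peaked preferences on a line, the Condorcet winner is the candidate closest to the median voter.
The median voter (position 12) is closest to Plan 3 at 12.
Check: Plan 3 vs Plan 9 — voters closer to Plan 3: 3 of 5.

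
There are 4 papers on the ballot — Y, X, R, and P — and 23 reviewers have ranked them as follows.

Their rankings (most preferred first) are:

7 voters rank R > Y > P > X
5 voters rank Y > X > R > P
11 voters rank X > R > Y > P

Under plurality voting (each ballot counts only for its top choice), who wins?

First-place vote totals:
  Y: 5
  X: 11
  R: 7
  P: 0
X has the most first-place votes.

X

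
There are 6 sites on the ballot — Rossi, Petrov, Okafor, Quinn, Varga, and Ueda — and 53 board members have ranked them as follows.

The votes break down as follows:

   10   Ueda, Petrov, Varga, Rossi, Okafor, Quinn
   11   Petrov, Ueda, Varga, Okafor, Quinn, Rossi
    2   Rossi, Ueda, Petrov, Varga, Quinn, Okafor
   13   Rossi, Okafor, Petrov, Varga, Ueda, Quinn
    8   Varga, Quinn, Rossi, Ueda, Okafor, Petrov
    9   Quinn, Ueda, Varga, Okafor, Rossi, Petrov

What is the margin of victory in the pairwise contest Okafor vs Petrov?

7

Ballots ranking Okafor above Petrov: 13+8+9 = 30.
Ballots ranking Petrov above Okafor: 10+11+2 = 23.
Okafor wins 30–23, a margin of 7.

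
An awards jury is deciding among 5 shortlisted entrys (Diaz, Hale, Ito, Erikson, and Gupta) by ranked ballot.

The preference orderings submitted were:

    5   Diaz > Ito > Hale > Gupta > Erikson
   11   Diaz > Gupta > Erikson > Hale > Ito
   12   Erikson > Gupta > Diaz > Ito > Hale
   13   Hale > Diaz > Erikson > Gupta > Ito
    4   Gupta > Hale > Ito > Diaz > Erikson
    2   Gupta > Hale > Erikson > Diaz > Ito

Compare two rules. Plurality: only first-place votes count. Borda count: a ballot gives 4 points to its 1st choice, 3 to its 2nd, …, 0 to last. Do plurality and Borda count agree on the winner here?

Yes

Plurality first-place counts: Diaz 16, Hale 13, Ito 0, Erikson 12, Gupta 6 → Diaz.
Borda totals: Diaz 133, Hale 91, Ito 35, Erikson 100, Gupta 111 → Diaz.
The two rules agree on Diaz.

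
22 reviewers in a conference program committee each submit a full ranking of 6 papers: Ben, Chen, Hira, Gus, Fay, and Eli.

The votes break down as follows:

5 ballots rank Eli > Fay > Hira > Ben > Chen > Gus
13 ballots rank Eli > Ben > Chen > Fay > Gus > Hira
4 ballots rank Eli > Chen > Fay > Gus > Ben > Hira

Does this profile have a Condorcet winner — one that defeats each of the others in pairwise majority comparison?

Head-to-head results (22 voters total):
Ben vs Chen: Ben wins 18–4.
Ben vs Hira: Ben wins 17–5.
Ben vs Gus: Ben wins 18–4.
Ben vs Fay: Ben wins 13–9.
Ben vs Eli: Eli wins 22–0.
Chen vs Hira: Chen wins 17–5.
Chen vs Gus: Chen wins 22–0.
Chen vs Fay: Chen wins 17–5.
Chen vs Eli: Eli wins 22–0.
Hira vs Gus: Gus wins 17–5.
Hira vs Fay: Fay wins 22–0.
Hira vs Eli: Eli wins 22–0.
Gus vs Fay: Fay wins 22–0.
Gus vs Eli: Eli wins 22–0.
Fay vs Eli: Eli wins 22–0.
Eli beats each rival — Ben (22–0), Chen (22–0), Hira (22–0), Gus (22–0), Fay (22–0) — so Eli is the Condorcet winner.

Yes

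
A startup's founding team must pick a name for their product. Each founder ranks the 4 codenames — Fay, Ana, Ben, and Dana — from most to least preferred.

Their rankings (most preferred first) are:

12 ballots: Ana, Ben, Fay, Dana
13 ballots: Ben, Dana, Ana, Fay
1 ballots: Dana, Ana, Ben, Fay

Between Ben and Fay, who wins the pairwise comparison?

Ben

Ballots ranking Ben above Fay: 12+13+1 = 26.
Ballots ranking Fay above Ben: 0.
Ben wins the head-to-head, 26–0.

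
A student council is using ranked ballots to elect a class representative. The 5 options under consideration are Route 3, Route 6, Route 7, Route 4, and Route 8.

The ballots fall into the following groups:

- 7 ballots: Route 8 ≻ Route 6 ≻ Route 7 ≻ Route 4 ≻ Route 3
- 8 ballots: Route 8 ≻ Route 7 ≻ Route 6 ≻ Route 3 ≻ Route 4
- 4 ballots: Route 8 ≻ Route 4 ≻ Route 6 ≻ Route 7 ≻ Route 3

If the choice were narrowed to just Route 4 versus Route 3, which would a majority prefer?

Ballots ranking Route 4 above Route 3: 7+4 = 11.
Ballots ranking Route 3 above Route 4: 8.
Route 4 wins the head-to-head, 11–8.

Route 4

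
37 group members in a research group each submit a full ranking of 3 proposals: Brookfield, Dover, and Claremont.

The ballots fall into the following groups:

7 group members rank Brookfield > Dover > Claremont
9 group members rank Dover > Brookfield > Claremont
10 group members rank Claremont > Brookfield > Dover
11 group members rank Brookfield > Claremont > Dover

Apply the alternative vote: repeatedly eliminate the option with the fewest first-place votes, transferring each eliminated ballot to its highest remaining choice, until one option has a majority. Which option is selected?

Brookfield

Round 1: Brookfield 18, Claremont 10, Dover 9. Dover has the fewest and is eliminated.
Round 2: Brookfield 27, Claremont 10. Brookfield has a majority.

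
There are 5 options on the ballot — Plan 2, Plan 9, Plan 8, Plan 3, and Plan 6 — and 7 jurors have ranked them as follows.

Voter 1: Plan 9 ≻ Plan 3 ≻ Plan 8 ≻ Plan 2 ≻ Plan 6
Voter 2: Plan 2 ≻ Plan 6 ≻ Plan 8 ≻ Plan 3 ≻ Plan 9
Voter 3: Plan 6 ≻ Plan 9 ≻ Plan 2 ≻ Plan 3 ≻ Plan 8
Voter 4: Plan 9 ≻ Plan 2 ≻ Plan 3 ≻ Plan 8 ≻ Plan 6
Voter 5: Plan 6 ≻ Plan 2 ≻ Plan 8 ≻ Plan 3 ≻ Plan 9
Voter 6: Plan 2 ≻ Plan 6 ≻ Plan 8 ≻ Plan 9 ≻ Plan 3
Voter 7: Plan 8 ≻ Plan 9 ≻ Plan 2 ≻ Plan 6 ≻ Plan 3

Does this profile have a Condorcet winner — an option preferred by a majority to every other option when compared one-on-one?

No

Head-to-head results (7 voters total):
Plan 2 vs Plan 9: Plan 9 wins 4–3.
Plan 2 vs Plan 8: Plan 2 wins 5–2.
Plan 2 vs Plan 3: Plan 2 wins 6–1.
Plan 2 vs Plan 6: Plan 2 wins 5–2.
Plan 9 vs Plan 8: Plan 8 wins 4–3.
Plan 9 vs Plan 3: Plan 9 wins 5–2.
Plan 9 vs Plan 6: Plan 6 wins 4–3.
Plan 8 vs Plan 3: Plan 8 wins 4–3.
Plan 8 vs Plan 6: Plan 6 wins 4–3.
Plan 3 vs Plan 6: Plan 6 wins 5–2.
No candidate beats all others: Plan 2 beats Plan 8 beats Plan 9 beats Plan 2, a majority cycle.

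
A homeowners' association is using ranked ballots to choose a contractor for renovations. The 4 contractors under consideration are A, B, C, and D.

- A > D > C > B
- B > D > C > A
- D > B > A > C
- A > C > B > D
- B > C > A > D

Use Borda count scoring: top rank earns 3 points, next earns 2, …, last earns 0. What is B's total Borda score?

Borda scores:
  A: 3 + 0 + 1 + 3 + 1 = 8
  B: 0 + 3 + 2 + 1 + 3 = 9
  C: 1 + 1 + 0 + 2 + 2 = 6
  D: 2 + 2 + 3 + 0 + 0 = 7

9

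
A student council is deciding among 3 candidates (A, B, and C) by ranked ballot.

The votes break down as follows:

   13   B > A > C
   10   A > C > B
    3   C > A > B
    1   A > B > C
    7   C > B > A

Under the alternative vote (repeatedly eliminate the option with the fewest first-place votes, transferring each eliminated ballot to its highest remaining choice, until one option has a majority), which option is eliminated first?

Round 1: B 13, A 11, C 10. C has the fewest and is eliminated.
Round 2: B 20, A 14. B has a majority.

C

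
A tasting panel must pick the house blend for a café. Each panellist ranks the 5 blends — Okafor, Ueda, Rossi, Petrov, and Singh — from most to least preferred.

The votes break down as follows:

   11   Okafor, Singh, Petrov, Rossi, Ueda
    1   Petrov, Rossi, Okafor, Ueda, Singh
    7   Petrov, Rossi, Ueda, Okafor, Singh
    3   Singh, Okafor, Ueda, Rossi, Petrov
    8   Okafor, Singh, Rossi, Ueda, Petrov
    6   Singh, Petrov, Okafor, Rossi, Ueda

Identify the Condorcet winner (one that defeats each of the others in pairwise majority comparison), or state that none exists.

Okafor

Head-to-head results (36 voters total):
Okafor vs Ueda: Okafor wins 29–7.
Okafor vs Rossi: Okafor wins 28–8.
Okafor vs Petrov: Okafor wins 22–14.
Okafor vs Singh: Okafor wins 27–9.
Ueda vs Rossi: Rossi wins 33–3.
Ueda vs Petrov: Petrov wins 25–11.
Ueda vs Singh: Singh wins 28–8.
Rossi vs Petrov: Petrov wins 25–11.
Rossi vs Singh: Singh wins 28–8.
Petrov vs Singh: Singh wins 28–8.
Okafor beats each rival — Ueda (29–7), Rossi (28–8), Petrov (22–14), Singh (27–9) — so Okafor is the Condorcet winner.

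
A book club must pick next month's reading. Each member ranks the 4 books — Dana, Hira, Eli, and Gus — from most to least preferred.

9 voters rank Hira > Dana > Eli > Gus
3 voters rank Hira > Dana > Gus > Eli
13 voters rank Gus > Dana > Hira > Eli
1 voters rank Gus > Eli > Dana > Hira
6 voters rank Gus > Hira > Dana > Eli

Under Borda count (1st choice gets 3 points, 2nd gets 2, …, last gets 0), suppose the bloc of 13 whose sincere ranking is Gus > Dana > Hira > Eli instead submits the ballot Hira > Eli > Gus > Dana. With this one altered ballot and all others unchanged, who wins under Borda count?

Hira

Borda totals with the altered ballot: Dana 31, Hira 87, Eli 37, Gus 37.
The switch changes the winner from Gus to Hira.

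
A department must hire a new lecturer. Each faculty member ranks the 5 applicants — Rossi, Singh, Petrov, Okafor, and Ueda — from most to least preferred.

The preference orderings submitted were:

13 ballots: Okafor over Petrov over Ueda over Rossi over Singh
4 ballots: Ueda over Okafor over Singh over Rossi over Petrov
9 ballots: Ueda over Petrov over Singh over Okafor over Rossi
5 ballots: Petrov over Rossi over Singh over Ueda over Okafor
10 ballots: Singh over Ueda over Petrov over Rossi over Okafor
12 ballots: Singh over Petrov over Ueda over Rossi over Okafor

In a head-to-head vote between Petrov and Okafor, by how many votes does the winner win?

Ballots ranking Petrov above Okafor: 9+5+10+12 = 36.
Ballots ranking Okafor above Petrov: 13+4 = 17.
Petrov wins 36–17, a margin of 19.

19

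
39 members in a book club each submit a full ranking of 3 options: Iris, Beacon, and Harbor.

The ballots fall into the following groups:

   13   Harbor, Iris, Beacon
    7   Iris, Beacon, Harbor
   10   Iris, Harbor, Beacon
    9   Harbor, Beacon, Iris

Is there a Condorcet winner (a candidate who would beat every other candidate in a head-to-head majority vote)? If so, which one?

Harbor

Head-to-head results (39 voters total):
Iris vs Beacon: Iris wins 30–9.
Iris vs Harbor: Harbor wins 22–17.
Beacon vs Harbor: Harbor wins 32–7.
Harbor beats each rival — Iris (22–17), Beacon (32–7) — so Harbor is the Condorcet winner.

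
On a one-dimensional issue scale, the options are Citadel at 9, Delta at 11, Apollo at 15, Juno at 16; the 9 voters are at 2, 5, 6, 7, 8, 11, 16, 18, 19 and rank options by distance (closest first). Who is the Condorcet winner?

Citadel

With single-peaked preferences on a line, the Condorcet winner is the candidate closest to the median voter.
The median voter (position 8) is closest to Citadel at 9.
Check: Citadel vs Juno — voters closer to Citadel: 6 of 9.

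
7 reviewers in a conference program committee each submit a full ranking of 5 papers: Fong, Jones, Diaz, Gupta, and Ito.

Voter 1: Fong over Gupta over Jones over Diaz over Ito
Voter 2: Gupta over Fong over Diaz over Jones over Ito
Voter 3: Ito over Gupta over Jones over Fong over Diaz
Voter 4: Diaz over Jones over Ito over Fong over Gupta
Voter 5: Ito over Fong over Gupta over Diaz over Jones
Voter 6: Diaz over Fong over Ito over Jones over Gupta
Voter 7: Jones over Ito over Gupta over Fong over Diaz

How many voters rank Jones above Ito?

4

Ballots ranking Jones above Ito: 4.
Ballots ranking Ito above Jones: 3.
So 4 of 7 voters prefer Jones to Ito.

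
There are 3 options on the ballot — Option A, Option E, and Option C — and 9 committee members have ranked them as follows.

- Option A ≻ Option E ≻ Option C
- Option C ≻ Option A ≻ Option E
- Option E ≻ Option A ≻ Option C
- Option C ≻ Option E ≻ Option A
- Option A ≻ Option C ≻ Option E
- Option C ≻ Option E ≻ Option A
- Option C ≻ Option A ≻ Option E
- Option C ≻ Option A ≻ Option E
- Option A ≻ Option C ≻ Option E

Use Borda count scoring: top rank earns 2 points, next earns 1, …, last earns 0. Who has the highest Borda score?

Borda scores:
  Option A: 2 + 1 + 1 + 0 + 2 + 0 + 1 + 1 + 2 = 10
  Option E: 1 + 0 + 2 + 1 + 0 + 1 + 0 + 0 + 0 = 5
  Option C: 0 + 2 + 0 + 2 + 1 + 2 + 2 + 2 + 1 = 12
Option C has the highest total.

Option C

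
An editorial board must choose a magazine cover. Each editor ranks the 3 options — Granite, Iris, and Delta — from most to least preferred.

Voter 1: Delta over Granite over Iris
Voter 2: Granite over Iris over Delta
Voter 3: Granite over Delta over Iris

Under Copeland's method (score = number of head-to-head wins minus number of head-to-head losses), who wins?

Pairwise results:
  Granite vs Iris: Granite wins 3–0.
  Granite vs Delta: Granite wins 2–1.
  Iris vs Delta: Delta wins 2–1.
Copeland scores (wins − losses):
  Granite: 2 − 0 = 2
  Iris: 0 − 2 = -2
  Delta: 1 − 1 = 0
Granite has the best Copeland score.

Granite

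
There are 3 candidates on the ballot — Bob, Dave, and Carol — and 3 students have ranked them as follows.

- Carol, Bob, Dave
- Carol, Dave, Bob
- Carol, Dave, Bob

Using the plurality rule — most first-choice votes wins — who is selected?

Carol

First-place vote totals:
  Bob: 0
  Dave: 0
  Carol: 3
Carol has the most first-place votes.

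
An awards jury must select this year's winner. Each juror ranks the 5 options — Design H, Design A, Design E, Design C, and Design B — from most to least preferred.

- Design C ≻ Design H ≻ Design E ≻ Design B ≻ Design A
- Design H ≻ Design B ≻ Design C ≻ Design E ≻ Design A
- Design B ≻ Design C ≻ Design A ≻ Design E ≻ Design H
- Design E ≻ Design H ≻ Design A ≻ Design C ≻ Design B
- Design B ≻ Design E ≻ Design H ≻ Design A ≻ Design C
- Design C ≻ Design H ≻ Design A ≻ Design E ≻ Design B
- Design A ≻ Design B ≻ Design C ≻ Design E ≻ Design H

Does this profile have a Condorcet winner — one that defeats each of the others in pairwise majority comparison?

No

Head-to-head results (7 voters total):
Design H vs Design A: Design H wins 5–2.
Design H vs Design E: Design E wins 4–3.
Design H vs Design C: Design C wins 4–3.
Design H vs Design B: Design H wins 4–3.
Design A vs Design E: Design E wins 4–3.
Design A vs Design C: Design C wins 4–3.
Design A vs Design B: Design B wins 4–3.
Design E vs Design C: Design C wins 5–2.
Design E vs Design B: Design B wins 4–3.
Design C vs Design B: Design B wins 4–3.
No candidate beats all others: Design H beats Design B beats Design E beats Design H, a majority cycle.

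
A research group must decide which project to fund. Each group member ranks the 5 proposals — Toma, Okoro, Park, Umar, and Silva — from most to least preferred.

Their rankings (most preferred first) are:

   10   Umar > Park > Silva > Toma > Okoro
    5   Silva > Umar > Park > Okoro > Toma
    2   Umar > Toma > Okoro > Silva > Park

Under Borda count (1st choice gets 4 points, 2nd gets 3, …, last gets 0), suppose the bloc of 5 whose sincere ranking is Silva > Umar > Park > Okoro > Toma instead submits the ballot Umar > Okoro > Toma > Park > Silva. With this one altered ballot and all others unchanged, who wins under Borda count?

Borda totals with the altered ballot: Toma 26, Okoro 19, Park 35, Umar 68, Silva 22.
The winner is unchanged: still Umar.

Umar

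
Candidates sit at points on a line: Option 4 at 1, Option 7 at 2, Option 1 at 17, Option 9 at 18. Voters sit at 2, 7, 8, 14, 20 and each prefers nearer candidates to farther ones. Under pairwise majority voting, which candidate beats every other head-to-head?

Option 7

With single-peaked preferences on a line, the Condorcet winner is the candidate closest to the median voter.
The median voter (position 8) is closest to Option 7 at 2.
Check: Option 7 vs Option 1 — voters closer to Option 7: 3 of 5.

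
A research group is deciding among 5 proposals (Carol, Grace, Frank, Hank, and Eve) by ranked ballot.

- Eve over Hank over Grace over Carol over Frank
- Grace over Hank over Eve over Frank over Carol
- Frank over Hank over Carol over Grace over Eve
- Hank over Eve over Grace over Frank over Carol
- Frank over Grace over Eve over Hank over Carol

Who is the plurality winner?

Frank

First-place vote totals:
  Carol: 0
  Grace: 1
  Frank: 2
  Hank: 1
  Eve: 1
Frank has the most first-place votes.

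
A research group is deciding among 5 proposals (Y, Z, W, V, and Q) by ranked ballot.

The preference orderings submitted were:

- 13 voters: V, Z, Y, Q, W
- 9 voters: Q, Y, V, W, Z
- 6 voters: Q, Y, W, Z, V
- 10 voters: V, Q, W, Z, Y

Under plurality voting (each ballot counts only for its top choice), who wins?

First-place vote totals:
  Y: 0
  Z: 0
  W: 0
  V: 23
  Q: 15
V has the most first-place votes.

V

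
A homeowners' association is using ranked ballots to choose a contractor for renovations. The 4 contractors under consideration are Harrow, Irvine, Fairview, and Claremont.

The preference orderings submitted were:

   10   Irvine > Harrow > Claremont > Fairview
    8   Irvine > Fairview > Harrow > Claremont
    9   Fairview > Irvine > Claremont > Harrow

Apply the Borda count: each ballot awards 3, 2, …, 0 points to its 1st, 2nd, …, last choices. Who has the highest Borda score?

Borda scores:
  Harrow: 10·2 + 8·1 + 9·0 = 28
  Irvine: 10·3 + 8·3 + 9·2 = 72
  Fairview: 10·0 + 8·2 + 9·3 = 43
  Claremont: 10·1 + 8·0 + 9·1 = 19
Irvine has the highest total.

Irvine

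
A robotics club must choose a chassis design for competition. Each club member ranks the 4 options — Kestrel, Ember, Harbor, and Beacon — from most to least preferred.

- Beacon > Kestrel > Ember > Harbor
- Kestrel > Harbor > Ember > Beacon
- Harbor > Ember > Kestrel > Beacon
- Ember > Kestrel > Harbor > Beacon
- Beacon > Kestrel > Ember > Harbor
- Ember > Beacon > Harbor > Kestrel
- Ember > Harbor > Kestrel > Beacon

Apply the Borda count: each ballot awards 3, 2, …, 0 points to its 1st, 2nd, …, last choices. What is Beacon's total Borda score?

Borda scores:
  Kestrel: 2 + 3 + 1 + 2 + 2 + 0 + 1 = 11
  Ember: 1 + 1 + 2 + 3 + 1 + 3 + 3 = 14
  Harbor: 0 + 2 + 3 + 1 + 0 + 1 + 2 = 9
  Beacon: 3 + 0 + 0 + 0 + 3 + 2 + 0 = 8

8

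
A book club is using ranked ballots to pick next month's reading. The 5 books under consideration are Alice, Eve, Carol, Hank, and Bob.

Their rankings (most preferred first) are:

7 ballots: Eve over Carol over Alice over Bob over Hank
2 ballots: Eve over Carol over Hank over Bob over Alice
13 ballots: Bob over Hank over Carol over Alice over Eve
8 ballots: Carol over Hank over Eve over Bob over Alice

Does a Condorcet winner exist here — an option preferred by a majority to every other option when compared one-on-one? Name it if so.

Head-to-head results (30 voters total):
Alice vs Eve: Eve wins 17–13.
Alice vs Carol: Carol wins 30–0.
Alice vs Hank: Hank wins 23–7.
Alice vs Bob: Bob wins 23–7.
Eve vs Carol: Carol wins 21–9.
Eve vs Hank: Hank wins 21–9.
Eve vs Bob: Eve wins 17–13.
Carol vs Hank: Carol wins 17–13.
Carol vs Bob: Carol wins 17–13.
Hank vs Bob: Bob wins 20–10.
Carol beats each rival — Alice (30–0), Eve (21–9), Hank (17–13), Bob (17–13) — so Carol is the Condorcet winner.

Carol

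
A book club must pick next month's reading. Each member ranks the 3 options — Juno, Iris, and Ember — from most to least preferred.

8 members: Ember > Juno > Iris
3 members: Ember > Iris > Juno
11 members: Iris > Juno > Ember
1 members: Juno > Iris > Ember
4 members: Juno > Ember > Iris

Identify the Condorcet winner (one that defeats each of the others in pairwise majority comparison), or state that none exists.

There is no Condorcet winner

Head-to-head results (27 voters total):
Juno vs Iris: Iris wins 14–13.
Juno vs Ember: Juno wins 16–11.
Iris vs Ember: Ember wins 15–12.
No candidate beats all others: Juno beats Ember beats Iris beats Juno, a majority cycle.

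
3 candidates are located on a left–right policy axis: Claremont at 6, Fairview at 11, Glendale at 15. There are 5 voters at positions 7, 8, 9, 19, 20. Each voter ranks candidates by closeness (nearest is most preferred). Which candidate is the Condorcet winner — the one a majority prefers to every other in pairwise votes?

Fairview

With single-peaked preferences on a line, the Condorcet winner is the candidate closest to the median voter.
The median voter (position 9) is closest to Fairview at 11.
Check: Fairview vs Claremont — voters closer to Fairview: 3 of 5.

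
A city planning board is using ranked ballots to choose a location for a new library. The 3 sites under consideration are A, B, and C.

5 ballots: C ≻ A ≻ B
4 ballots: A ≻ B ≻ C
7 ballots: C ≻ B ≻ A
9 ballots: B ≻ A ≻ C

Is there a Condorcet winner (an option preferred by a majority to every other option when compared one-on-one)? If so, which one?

Head-to-head results (25 voters total):
A vs B: B wins 16–9.
A vs C: A wins 13–12.
B vs C: B wins 13–12.
B beats each rival — A (16–9), C (13–12) — so B is the Condorcet winner.

B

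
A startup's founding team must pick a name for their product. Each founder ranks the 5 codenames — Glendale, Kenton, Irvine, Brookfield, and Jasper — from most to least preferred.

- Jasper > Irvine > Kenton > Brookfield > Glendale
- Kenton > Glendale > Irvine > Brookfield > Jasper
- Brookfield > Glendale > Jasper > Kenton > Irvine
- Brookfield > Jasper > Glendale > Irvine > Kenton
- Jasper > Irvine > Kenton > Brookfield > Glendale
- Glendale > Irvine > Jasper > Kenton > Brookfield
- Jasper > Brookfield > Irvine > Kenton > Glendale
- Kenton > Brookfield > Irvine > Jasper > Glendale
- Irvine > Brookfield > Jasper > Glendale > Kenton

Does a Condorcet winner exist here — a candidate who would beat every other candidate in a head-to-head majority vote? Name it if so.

Head-to-head results (9 voters total):
Glendale vs Kenton: Kenton wins 5–4.
Glendale vs Irvine: Irvine wins 5–4.
Glendale vs Brookfield: Brookfield wins 7–2.
Glendale vs Jasper: Jasper wins 6–3.
Kenton vs Irvine: Irvine wins 6–3.
Kenton vs Brookfield: Kenton wins 5–4.
Kenton vs Jasper: Jasper wins 7–2.
Irvine vs Brookfield: Irvine wins 5–4.
Irvine vs Jasper: Jasper wins 5–4.
Brookfield vs Jasper: Brookfield wins 5–4.
No candidate beats all others: Kenton beats Brookfield beats Jasper beats Kenton, a majority cycle.

None — there is no Condorcet winner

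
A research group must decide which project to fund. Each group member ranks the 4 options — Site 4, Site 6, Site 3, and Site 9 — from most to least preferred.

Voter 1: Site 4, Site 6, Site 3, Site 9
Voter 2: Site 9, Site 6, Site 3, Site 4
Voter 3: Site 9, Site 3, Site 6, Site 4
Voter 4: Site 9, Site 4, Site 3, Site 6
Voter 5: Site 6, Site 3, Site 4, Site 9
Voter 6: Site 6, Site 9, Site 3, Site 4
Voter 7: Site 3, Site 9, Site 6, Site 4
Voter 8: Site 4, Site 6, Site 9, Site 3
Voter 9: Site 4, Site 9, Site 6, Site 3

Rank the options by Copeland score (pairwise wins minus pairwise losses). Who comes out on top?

Site 9

Pairwise results:
  Site 4 vs Site 6: Site 6 wins 5–4.
  Site 4 vs Site 3: Site 3 wins 5–4.
  Site 4 vs Site 9: Site 9 wins 5–4.
  Site 6 vs Site 3: Site 6 wins 6–3.
  Site 6 vs Site 9: Site 9 wins 5–4.
  Site 3 vs Site 9: Site 9 wins 6–3.
Copeland scores (wins − losses):
  Site 4: 0 − 3 = -3
  Site 6: 2 − 1 = 1
  Site 3: 1 − 2 = -1
  Site 9: 3 − 0 = 3
Site 9 has the best Copeland score.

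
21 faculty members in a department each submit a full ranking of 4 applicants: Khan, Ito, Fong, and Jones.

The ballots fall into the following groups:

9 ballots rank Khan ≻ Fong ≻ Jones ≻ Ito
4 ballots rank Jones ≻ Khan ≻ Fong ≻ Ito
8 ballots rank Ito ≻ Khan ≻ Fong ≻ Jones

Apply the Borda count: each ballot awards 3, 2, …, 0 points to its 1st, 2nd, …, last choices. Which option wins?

Borda scores:
  Khan: 9·3 + 4·2 + 8·2 = 51
  Ito: 9·0 + 4·0 + 8·3 = 24
  Fong: 9·2 + 4·1 + 8·1 = 30
  Jones: 9·1 + 4·3 + 8·0 = 21
Khan has the highest total.

Khan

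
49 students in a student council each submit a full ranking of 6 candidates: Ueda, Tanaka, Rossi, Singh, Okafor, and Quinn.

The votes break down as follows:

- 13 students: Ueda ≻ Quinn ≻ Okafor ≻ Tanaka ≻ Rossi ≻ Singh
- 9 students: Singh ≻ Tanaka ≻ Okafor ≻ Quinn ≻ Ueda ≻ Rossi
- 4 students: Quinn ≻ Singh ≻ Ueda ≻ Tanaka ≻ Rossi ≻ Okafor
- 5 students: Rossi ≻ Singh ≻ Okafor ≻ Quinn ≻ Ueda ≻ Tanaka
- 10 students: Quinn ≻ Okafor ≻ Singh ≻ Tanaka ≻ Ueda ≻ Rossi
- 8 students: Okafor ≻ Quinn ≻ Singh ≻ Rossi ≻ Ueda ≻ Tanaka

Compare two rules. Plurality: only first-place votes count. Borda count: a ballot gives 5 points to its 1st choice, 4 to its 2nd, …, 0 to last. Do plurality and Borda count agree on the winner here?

Yes

Plurality first-place counts: Ueda 13, Tanaka 0, Rossi 5, Singh 9, Okafor 8, Quinn 14 → Quinn.
Borda totals: Ueda 109, Tanaka 90, Rossi 58, Singh 135, Okafor 161, Quinn 182 → Quinn.
The two rules agree on Quinn.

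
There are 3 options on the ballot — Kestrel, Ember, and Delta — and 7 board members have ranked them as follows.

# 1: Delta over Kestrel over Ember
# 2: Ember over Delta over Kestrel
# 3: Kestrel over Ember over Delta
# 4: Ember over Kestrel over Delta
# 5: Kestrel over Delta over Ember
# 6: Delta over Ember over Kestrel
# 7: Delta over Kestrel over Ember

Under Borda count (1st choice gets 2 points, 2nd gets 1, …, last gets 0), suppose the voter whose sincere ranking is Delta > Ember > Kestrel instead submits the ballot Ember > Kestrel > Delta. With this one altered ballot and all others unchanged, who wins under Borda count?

Kestrel

Borda totals with the altered ballot: Kestrel 8, Ember 7, Delta 6.
The switch changes the winner from Delta to Kestrel.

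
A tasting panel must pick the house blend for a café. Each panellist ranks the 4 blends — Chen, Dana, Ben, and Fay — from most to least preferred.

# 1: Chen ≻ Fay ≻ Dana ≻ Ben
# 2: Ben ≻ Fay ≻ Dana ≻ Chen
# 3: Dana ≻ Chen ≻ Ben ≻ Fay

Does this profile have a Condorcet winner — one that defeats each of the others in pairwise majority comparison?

No

Head-to-head results (3 voters total):
Chen vs Dana: Dana wins 2–1.
Chen vs Ben: Chen wins 2–1.
Chen vs Fay: Chen wins 2–1.
Dana vs Ben: Dana wins 2–1.
Dana vs Fay: Fay wins 2–1.
Ben vs Fay: Ben wins 2–1.
No candidate beats all others: Chen beats Fay beats Dana beats Chen, a majority cycle.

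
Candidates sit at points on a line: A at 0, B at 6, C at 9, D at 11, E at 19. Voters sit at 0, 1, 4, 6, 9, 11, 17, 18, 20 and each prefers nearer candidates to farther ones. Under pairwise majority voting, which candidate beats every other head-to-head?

With single-peaked preferences on a line, the Condorcet winner is the candidate closest to the median voter.
The median voter (position 9) is closest to C at 9.
Check: C vs A — voters closer to C: 6 of 9.

C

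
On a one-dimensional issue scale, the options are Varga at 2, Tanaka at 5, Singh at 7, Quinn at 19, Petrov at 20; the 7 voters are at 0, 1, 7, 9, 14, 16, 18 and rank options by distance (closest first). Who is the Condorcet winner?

With single-peaked preferences on a line, the Condorcet winner is the candidate closest to the median voter.
The median voter (position 9) is closest to Singh at 7.
Check: Singh vs Varga — voters closer to Singh: 5 of 7.

Singh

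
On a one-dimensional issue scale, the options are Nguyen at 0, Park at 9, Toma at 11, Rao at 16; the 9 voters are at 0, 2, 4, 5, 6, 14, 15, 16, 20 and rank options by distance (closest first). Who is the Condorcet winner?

With single-peaked preferences on a line, the Condorcet winner is the candidate closest to the median voter.
The median voter (position 6) is closest to Park at 9.
Check: Park vs Rao — voters closer to Park: 5 of 9.

Park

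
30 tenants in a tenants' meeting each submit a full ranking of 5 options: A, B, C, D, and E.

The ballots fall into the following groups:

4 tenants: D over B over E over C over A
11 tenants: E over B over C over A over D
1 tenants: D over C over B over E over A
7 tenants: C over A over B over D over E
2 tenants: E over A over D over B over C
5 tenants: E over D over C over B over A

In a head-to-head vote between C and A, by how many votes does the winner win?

Ballots ranking C above A: 4+11+1+7+5 = 28.
Ballots ranking A above C: 2.
C wins 28–2, a margin of 26.

26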